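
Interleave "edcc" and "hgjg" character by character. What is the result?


Interleaving "edcc" and "hgjg":
  Position 0: 'e' from first, 'h' from second => "eh"
  Position 1: 'd' from first, 'g' from second => "dg"
  Position 2: 'c' from first, 'j' from second => "cj"
  Position 3: 'c' from first, 'g' from second => "cg"
Result: ehdgcjcg

ehdgcjcg


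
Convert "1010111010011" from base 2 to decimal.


Input: "1010111010011" in base 2
Positional expansion:
  Digit '1' (value 1) x 2^12 = 4096
  Digit '0' (value 0) x 2^11 = 0
  Digit '1' (value 1) x 2^10 = 1024
  Digit '0' (value 0) x 2^9 = 0
  Digit '1' (value 1) x 2^8 = 256
  Digit '1' (value 1) x 2^7 = 128
  Digit '1' (value 1) x 2^6 = 64
  Digit '0' (value 0) x 2^5 = 0
  Digit '1' (value 1) x 2^4 = 16
  Digit '0' (value 0) x 2^3 = 0
  Digit '0' (value 0) x 2^2 = 0
  Digit '1' (value 1) x 2^1 = 2
  Digit '1' (value 1) x 2^0 = 1
Sum = 5587

5587


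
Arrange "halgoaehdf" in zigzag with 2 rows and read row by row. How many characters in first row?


Zigzag "halgoaehdf" into 2 rows:
Placing characters:
  'h' => row 0
  'a' => row 1
  'l' => row 0
  'g' => row 1
  'o' => row 0
  'a' => row 1
  'e' => row 0
  'h' => row 1
  'd' => row 0
  'f' => row 1
Rows:
  Row 0: "hloed"
  Row 1: "agahf"
First row length: 5

5


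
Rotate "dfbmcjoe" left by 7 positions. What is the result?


Input: "dfbmcjoe", rotate left by 7
First 7 characters: "dfbmcjo"
Remaining characters: "e"
Concatenate remaining + first: "e" + "dfbmcjo" = "edfbmcjo"

edfbmcjo


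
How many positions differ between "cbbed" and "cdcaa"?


Comparing "cbbed" and "cdcaa" position by position:
  Position 0: 'c' vs 'c' => same
  Position 1: 'b' vs 'd' => DIFFER
  Position 2: 'b' vs 'c' => DIFFER
  Position 3: 'e' vs 'a' => DIFFER
  Position 4: 'd' vs 'a' => DIFFER
Positions that differ: 4

4


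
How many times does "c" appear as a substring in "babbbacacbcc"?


Searching for "c" in "babbbacacbcc"
Scanning each position:
  Position 0: "b" => no
  Position 1: "a" => no
  Position 2: "b" => no
  Position 3: "b" => no
  Position 4: "b" => no
  Position 5: "a" => no
  Position 6: "c" => MATCH
  Position 7: "a" => no
  Position 8: "c" => MATCH
  Position 9: "b" => no
  Position 10: "c" => MATCH
  Position 11: "c" => MATCH
Total occurrences: 4

4


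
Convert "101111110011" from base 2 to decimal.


Input: "101111110011" in base 2
Positional expansion:
  Digit '1' (value 1) x 2^11 = 2048
  Digit '0' (value 0) x 2^10 = 0
  Digit '1' (value 1) x 2^9 = 512
  Digit '1' (value 1) x 2^8 = 256
  Digit '1' (value 1) x 2^7 = 128
  Digit '1' (value 1) x 2^6 = 64
  Digit '1' (value 1) x 2^5 = 32
  Digit '1' (value 1) x 2^4 = 16
  Digit '0' (value 0) x 2^3 = 0
  Digit '0' (value 0) x 2^2 = 0
  Digit '1' (value 1) x 2^1 = 2
  Digit '1' (value 1) x 2^0 = 1
Sum = 3059

3059


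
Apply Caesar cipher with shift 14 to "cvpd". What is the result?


Caesar cipher: shift "cvpd" by 14
  'c' (pos 2) + 14 = pos 16 = 'q'
  'v' (pos 21) + 14 = pos 9 = 'j'
  'p' (pos 15) + 14 = pos 3 = 'd'
  'd' (pos 3) + 14 = pos 17 = 'r'
Result: qjdr

qjdr


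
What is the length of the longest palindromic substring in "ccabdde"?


Input: "ccabdde"
Checking substrings for palindromes:
  [0:2] "cc" (len 2) => palindrome
  [4:6] "dd" (len 2) => palindrome
Longest palindromic substring: "cc" with length 2

2


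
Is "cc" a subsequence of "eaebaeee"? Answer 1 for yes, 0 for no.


Check if "cc" is a subsequence of "eaebaeee"
Greedy scan:
  Position 0 ('e'): no match needed
  Position 1 ('a'): no match needed
  Position 2 ('e'): no match needed
  Position 3 ('b'): no match needed
  Position 4 ('a'): no match needed
  Position 5 ('e'): no match needed
  Position 6 ('e'): no match needed
  Position 7 ('e'): no match needed
Only matched 0/2 characters => not a subsequence

0


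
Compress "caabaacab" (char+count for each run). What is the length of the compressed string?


Input: caabaacab
Runs:
  'c' x 1 => "c1"
  'a' x 2 => "a2"
  'b' x 1 => "b1"
  'a' x 2 => "a2"
  'c' x 1 => "c1"
  'a' x 1 => "a1"
  'b' x 1 => "b1"
Compressed: "c1a2b1a2c1a1b1"
Compressed length: 14

14


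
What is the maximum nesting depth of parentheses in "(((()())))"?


Input: "(((()())))"
Tracking depth:
  Position 0 '(': depth becomes 1
  Position 1 '(': depth becomes 2
  Position 2 '(': depth becomes 3
  Position 3 '(': depth becomes 4
  Position 4 ')': depth becomes 3
  Position 5 '(': depth becomes 4
  Position 6 ')': depth becomes 3
  Position 7 ')': depth becomes 2
  Position 8 ')': depth becomes 1
  Position 9 ')': depth becomes 0
Maximum depth reached: 4

4


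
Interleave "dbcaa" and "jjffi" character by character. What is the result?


Interleaving "dbcaa" and "jjffi":
  Position 0: 'd' from first, 'j' from second => "dj"
  Position 1: 'b' from first, 'j' from second => "bj"
  Position 2: 'c' from first, 'f' from second => "cf"
  Position 3: 'a' from first, 'f' from second => "af"
  Position 4: 'a' from first, 'i' from second => "ai"
Result: djbjcfafai

djbjcfafai


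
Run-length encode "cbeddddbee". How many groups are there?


Input: cbeddddbee
Scanning for consecutive runs:
  Group 1: 'c' x 1 (positions 0-0)
  Group 2: 'b' x 1 (positions 1-1)
  Group 3: 'e' x 1 (positions 2-2)
  Group 4: 'd' x 4 (positions 3-6)
  Group 5: 'b' x 1 (positions 7-7)
  Group 6: 'e' x 2 (positions 8-9)
Total groups: 6

6


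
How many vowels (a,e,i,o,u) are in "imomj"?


Input: imomj
Checking each character:
  'i' at position 0: vowel (running total: 1)
  'm' at position 1: consonant
  'o' at position 2: vowel (running total: 2)
  'm' at position 3: consonant
  'j' at position 4: consonant
Total vowels: 2

2


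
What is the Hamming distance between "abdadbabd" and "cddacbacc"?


Comparing "abdadbabd" and "cddacbacc" position by position:
  Position 0: 'a' vs 'c' => differ
  Position 1: 'b' vs 'd' => differ
  Position 2: 'd' vs 'd' => same
  Position 3: 'a' vs 'a' => same
  Position 4: 'd' vs 'c' => differ
  Position 5: 'b' vs 'b' => same
  Position 6: 'a' vs 'a' => same
  Position 7: 'b' vs 'c' => differ
  Position 8: 'd' vs 'c' => differ
Total differences (Hamming distance): 5

5


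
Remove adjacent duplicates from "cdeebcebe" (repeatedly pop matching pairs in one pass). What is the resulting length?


Input: cdeebcebe
Stack-based adjacent duplicate removal:
  Read 'c': push. Stack: c
  Read 'd': push. Stack: cd
  Read 'e': push. Stack: cde
  Read 'e': matches stack top 'e' => pop. Stack: cd
  Read 'b': push. Stack: cdb
  Read 'c': push. Stack: cdbc
  Read 'e': push. Stack: cdbce
  Read 'b': push. Stack: cdbceb
  Read 'e': push. Stack: cdbcebe
Final stack: "cdbcebe" (length 7)

7


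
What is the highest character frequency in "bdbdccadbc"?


Input: bdbdccadbc
Character counts:
  'a': 1
  'b': 3
  'c': 3
  'd': 3
Maximum frequency: 3

3


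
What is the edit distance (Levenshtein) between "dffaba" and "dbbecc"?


Computing edit distance: "dffaba" -> "dbbecc"
DP table:
           d    b    b    e    c    c
      0    1    2    3    4    5    6
  d   1    0    1    2    3    4    5
  f   2    1    1    2    3    4    5
  f   3    2    2    2    3    4    5
  a   4    3    3    3    3    4    5
  b   5    4    3    3    4    4    5
  a   6    5    4    4    4    5    5
Edit distance = dp[6][6] = 5

5


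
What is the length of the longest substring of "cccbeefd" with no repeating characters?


Input: "cccbeefd"
Sliding window (track last position of each char):
  Position 0 ('c'): window [0,0] length 1 -- new best
  Position 1 ('c'): repeat (last at 0), move window start to 1
  Position 1 ('c'): window [1,1] length 1
  Position 2 ('c'): repeat (last at 1), move window start to 2
  Position 2 ('c'): window [2,2] length 1
  Position 3 ('b'): window [2,3] length 2 -- new best
  Position 4 ('e'): window [2,4] length 3 -- new best
  Position 5 ('e'): repeat (last at 4), move window start to 5
  Position 5 ('e'): window [5,5] length 1
  Position 6 ('f'): window [5,6] length 2
  Position 7 ('d'): window [5,7] length 3
Longest substring with no repeats: "cbe" with length 3

3


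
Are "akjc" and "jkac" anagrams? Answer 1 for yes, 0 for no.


Strings: "akjc", "jkac"
Sorted first:  acjk
Sorted second: acjk
Sorted forms match => anagrams

1


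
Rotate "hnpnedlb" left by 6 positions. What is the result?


Input: "hnpnedlb", rotate left by 6
First 6 characters: "hnpned"
Remaining characters: "lb"
Concatenate remaining + first: "lb" + "hnpned" = "lbhnpned"

lbhnpned


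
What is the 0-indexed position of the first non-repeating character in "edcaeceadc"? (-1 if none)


Input: edcaeceadc
Character frequencies:
  'a': 2
  'c': 3
  'd': 2
  'e': 3
Scanning left to right for freq == 1:
  Position 0 ('e'): freq=3, skip
  Position 1 ('d'): freq=2, skip
  Position 2 ('c'): freq=3, skip
  Position 3 ('a'): freq=2, skip
  Position 4 ('e'): freq=3, skip
  Position 5 ('c'): freq=3, skip
  Position 6 ('e'): freq=3, skip
  Position 7 ('a'): freq=2, skip
  Position 8 ('d'): freq=2, skip
  Position 9 ('c'): freq=3, skip
  No unique character found => answer = -1

-1


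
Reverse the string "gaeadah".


Input: gaeadah
Reading characters right to left:
  Position 6: 'h'
  Position 5: 'a'
  Position 4: 'd'
  Position 3: 'a'
  Position 2: 'e'
  Position 1: 'a'
  Position 0: 'g'
Reversed: hadaeag

hadaeag


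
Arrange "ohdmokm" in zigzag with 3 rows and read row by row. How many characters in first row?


Zigzag "ohdmokm" into 3 rows:
Placing characters:
  'o' => row 0
  'h' => row 1
  'd' => row 2
  'm' => row 1
  'o' => row 0
  'k' => row 1
  'm' => row 2
Rows:
  Row 0: "oo"
  Row 1: "hmk"
  Row 2: "dm"
First row length: 2

2


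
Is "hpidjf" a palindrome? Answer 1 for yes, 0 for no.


Input: hpidjf
Reversed: fjdiph
  Compare pos 0 ('h') with pos 5 ('f'): MISMATCH
  Compare pos 1 ('p') with pos 4 ('j'): MISMATCH
  Compare pos 2 ('i') with pos 3 ('d'): MISMATCH
Result: not a palindrome

0


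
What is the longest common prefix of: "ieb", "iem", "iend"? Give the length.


Words: ieb, iem, iend
  Position 0: all 'i' => match
  Position 1: all 'e' => match
  Position 2: ('b', 'm', 'n') => mismatch, stop
LCP = "ie" (length 2)

2


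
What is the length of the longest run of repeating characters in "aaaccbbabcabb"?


Input: "aaaccbbabcabb"
Scanning for longest run:
  Position 1 ('a'): continues run of 'a', length=2
  Position 2 ('a'): continues run of 'a', length=3
  Position 3 ('c'): new char, reset run to 1
  Position 4 ('c'): continues run of 'c', length=2
  Position 5 ('b'): new char, reset run to 1
  Position 6 ('b'): continues run of 'b', length=2
  Position 7 ('a'): new char, reset run to 1
  Position 8 ('b'): new char, reset run to 1
  Position 9 ('c'): new char, reset run to 1
  Position 10 ('a'): new char, reset run to 1
  Position 11 ('b'): new char, reset run to 1
  Position 12 ('b'): continues run of 'b', length=2
Longest run: 'a' with length 3

3


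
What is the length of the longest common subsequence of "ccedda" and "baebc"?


LCS of "ccedda" and "baebc"
DP table:
           b    a    e    b    c
      0    0    0    0    0    0
  c   0    0    0    0    0    1
  c   0    0    0    0    0    1
  e   0    0    0    1    1    1
  d   0    0    0    1    1    1
  d   0    0    0    1    1    1
  a   0    0    1    1    1    1
LCS length = dp[6][5] = 1

1


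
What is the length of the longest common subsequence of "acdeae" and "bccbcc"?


LCS of "acdeae" and "bccbcc"
DP table:
           b    c    c    b    c    c
      0    0    0    0    0    0    0
  a   0    0    0    0    0    0    0
  c   0    0    1    1    1    1    1
  d   0    0    1    1    1    1    1
  e   0    0    1    1    1    1    1
  a   0    0    1    1    1    1    1
  e   0    0    1    1    1    1    1
LCS length = dp[6][6] = 1

1


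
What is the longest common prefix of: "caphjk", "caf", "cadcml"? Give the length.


Words: caphjk, caf, cadcml
  Position 0: all 'c' => match
  Position 1: all 'a' => match
  Position 2: ('p', 'f', 'd') => mismatch, stop
LCP = "ca" (length 2)

2


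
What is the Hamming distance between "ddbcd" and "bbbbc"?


Comparing "ddbcd" and "bbbbc" position by position:
  Position 0: 'd' vs 'b' => differ
  Position 1: 'd' vs 'b' => differ
  Position 2: 'b' vs 'b' => same
  Position 3: 'c' vs 'b' => differ
  Position 4: 'd' vs 'c' => differ
Total differences (Hamming distance): 4

4


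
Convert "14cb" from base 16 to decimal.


Input: "14cb" in base 16
Positional expansion:
  Digit '1' (value 1) x 16^3 = 4096
  Digit '4' (value 4) x 16^2 = 1024
  Digit 'c' (value 12) x 16^1 = 192
  Digit 'b' (value 11) x 16^0 = 11
Sum = 5323

5323


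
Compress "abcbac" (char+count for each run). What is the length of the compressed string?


Input: abcbac
Runs:
  'a' x 1 => "a1"
  'b' x 1 => "b1"
  'c' x 1 => "c1"
  'b' x 1 => "b1"
  'a' x 1 => "a1"
  'c' x 1 => "c1"
Compressed: "a1b1c1b1a1c1"
Compressed length: 12

12


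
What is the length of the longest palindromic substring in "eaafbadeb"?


Input: "eaafbadeb"
Checking substrings for palindromes:
  [1:3] "aa" (len 2) => palindrome
Longest palindromic substring: "aa" with length 2

2


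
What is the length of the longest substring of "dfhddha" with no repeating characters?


Input: "dfhddha"
Sliding window (track last position of each char):
  Position 0 ('d'): window [0,0] length 1 -- new best
  Position 1 ('f'): window [0,1] length 2 -- new best
  Position 2 ('h'): window [0,2] length 3 -- new best
  Position 3 ('d'): repeat (last at 0), move window start to 1
  Position 3 ('d'): window [1,3] length 3
  Position 4 ('d'): repeat (last at 3), move window start to 4
  Position 4 ('d'): window [4,4] length 1
  Position 5 ('h'): window [4,5] length 2
  Position 6 ('a'): window [4,6] length 3
Longest substring with no repeats: "dfh" with length 3

3


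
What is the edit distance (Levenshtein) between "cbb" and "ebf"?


Computing edit distance: "cbb" -> "ebf"
DP table:
           e    b    f
      0    1    2    3
  c   1    1    2    3
  b   2    2    1    2
  b   3    3    2    2
Edit distance = dp[3][3] = 2

2


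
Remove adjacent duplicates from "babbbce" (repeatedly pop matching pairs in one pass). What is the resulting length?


Input: babbbce
Stack-based adjacent duplicate removal:
  Read 'b': push. Stack: b
  Read 'a': push. Stack: ba
  Read 'b': push. Stack: bab
  Read 'b': matches stack top 'b' => pop. Stack: ba
  Read 'b': push. Stack: bab
  Read 'c': push. Stack: babc
  Read 'e': push. Stack: babce
Final stack: "babce" (length 5)

5


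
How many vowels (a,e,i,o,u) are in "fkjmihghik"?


Input: fkjmihghik
Checking each character:
  'f' at position 0: consonant
  'k' at position 1: consonant
  'j' at position 2: consonant
  'm' at position 3: consonant
  'i' at position 4: vowel (running total: 1)
  'h' at position 5: consonant
  'g' at position 6: consonant
  'h' at position 7: consonant
  'i' at position 8: vowel (running total: 2)
  'k' at position 9: consonant
Total vowels: 2

2


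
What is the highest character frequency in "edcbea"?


Input: edcbea
Character counts:
  'a': 1
  'b': 1
  'c': 1
  'd': 1
  'e': 2
Maximum frequency: 2

2


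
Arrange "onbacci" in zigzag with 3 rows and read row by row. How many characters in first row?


Zigzag "onbacci" into 3 rows:
Placing characters:
  'o' => row 0
  'n' => row 1
  'b' => row 2
  'a' => row 1
  'c' => row 0
  'c' => row 1
  'i' => row 2
Rows:
  Row 0: "oc"
  Row 1: "nac"
  Row 2: "bi"
First row length: 2

2


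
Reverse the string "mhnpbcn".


Input: mhnpbcn
Reading characters right to left:
  Position 6: 'n'
  Position 5: 'c'
  Position 4: 'b'
  Position 3: 'p'
  Position 2: 'n'
  Position 1: 'h'
  Position 0: 'm'
Reversed: ncbpnhm

ncbpnhm


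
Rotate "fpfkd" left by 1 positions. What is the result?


Input: "fpfkd", rotate left by 1
First 1 characters: "f"
Remaining characters: "pfkd"
Concatenate remaining + first: "pfkd" + "f" = "pfkdf"

pfkdf


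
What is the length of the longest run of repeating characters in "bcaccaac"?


Input: "bcaccaac"
Scanning for longest run:
  Position 1 ('c'): new char, reset run to 1
  Position 2 ('a'): new char, reset run to 1
  Position 3 ('c'): new char, reset run to 1
  Position 4 ('c'): continues run of 'c', length=2
  Position 5 ('a'): new char, reset run to 1
  Position 6 ('a'): continues run of 'a', length=2
  Position 7 ('c'): new char, reset run to 1
Longest run: 'c' with length 2

2


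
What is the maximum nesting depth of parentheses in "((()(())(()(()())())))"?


Input: "((()(())(()(()())())))"
Tracking depth:
  Position 0 '(': depth becomes 1
  Position 1 '(': depth becomes 2
  Position 2 '(': depth becomes 3
  Position 3 ')': depth becomes 2
  Position 4 '(': depth becomes 3
  Position 5 '(': depth becomes 4
  Position 6 ')': depth becomes 3
  Position 7 ')': depth becomes 2
  Position 8 '(': depth becomes 3
  Position 9 '(': depth becomes 4
  Position 10 ')': depth becomes 3
  Position 11 '(': depth becomes 4
  Position 12 '(': depth becomes 5
  Position 13 ')': depth becomes 4
  Position 14 '(': depth becomes 5
  Position 15 ')': depth becomes 4
  Position 16 ')': depth becomes 3
  Position 17 '(': depth becomes 4
  Position 18 ')': depth becomes 3
  Position 19 ')': depth becomes 2
  Position 20 ')': depth becomes 1
  Position 21 ')': depth becomes 0
Maximum depth reached: 5

5


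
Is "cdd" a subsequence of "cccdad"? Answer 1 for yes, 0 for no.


Check if "cdd" is a subsequence of "cccdad"
Greedy scan:
  Position 0 ('c'): matches sub[0] = 'c'
  Position 1 ('c'): no match needed
  Position 2 ('c'): no match needed
  Position 3 ('d'): matches sub[1] = 'd'
  Position 4 ('a'): no match needed
  Position 5 ('d'): matches sub[2] = 'd'
All 3 characters matched => is a subsequence

1


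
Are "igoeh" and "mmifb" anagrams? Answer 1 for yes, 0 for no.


Strings: "igoeh", "mmifb"
Sorted first:  eghio
Sorted second: bfimm
Differ at position 0: 'e' vs 'b' => not anagrams

0


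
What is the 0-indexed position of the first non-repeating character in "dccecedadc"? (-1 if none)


Input: dccecedadc
Character frequencies:
  'a': 1
  'c': 4
  'd': 3
  'e': 2
Scanning left to right for freq == 1:
  Position 0 ('d'): freq=3, skip
  Position 1 ('c'): freq=4, skip
  Position 2 ('c'): freq=4, skip
  Position 3 ('e'): freq=2, skip
  Position 4 ('c'): freq=4, skip
  Position 5 ('e'): freq=2, skip
  Position 6 ('d'): freq=3, skip
  Position 7 ('a'): unique! => answer = 7

7


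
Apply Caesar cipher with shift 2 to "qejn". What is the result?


Caesar cipher: shift "qejn" by 2
  'q' (pos 16) + 2 = pos 18 = 's'
  'e' (pos 4) + 2 = pos 6 = 'g'
  'j' (pos 9) + 2 = pos 11 = 'l'
  'n' (pos 13) + 2 = pos 15 = 'p'
Result: sglp

sglp


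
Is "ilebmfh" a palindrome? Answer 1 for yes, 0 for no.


Input: ilebmfh
Reversed: hfmbeli
  Compare pos 0 ('i') with pos 6 ('h'): MISMATCH
  Compare pos 1 ('l') with pos 5 ('f'): MISMATCH
  Compare pos 2 ('e') with pos 4 ('m'): MISMATCH
Result: not a palindrome

0


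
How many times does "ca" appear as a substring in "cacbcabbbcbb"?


Searching for "ca" in "cacbcabbbcbb"
Scanning each position:
  Position 0: "ca" => MATCH
  Position 1: "ac" => no
  Position 2: "cb" => no
  Position 3: "bc" => no
  Position 4: "ca" => MATCH
  Position 5: "ab" => no
  Position 6: "bb" => no
  Position 7: "bb" => no
  Position 8: "bc" => no
  Position 9: "cb" => no
  Position 10: "bb" => no
Total occurrences: 2

2


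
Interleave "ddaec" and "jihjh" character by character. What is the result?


Interleaving "ddaec" and "jihjh":
  Position 0: 'd' from first, 'j' from second => "dj"
  Position 1: 'd' from first, 'i' from second => "di"
  Position 2: 'a' from first, 'h' from second => "ah"
  Position 3: 'e' from first, 'j' from second => "ej"
  Position 4: 'c' from first, 'h' from second => "ch"
Result: djdiahejch

djdiahejch


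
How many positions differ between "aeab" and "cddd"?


Comparing "aeab" and "cddd" position by position:
  Position 0: 'a' vs 'c' => DIFFER
  Position 1: 'e' vs 'd' => DIFFER
  Position 2: 'a' vs 'd' => DIFFER
  Position 3: 'b' vs 'd' => DIFFER
Positions that differ: 4

4


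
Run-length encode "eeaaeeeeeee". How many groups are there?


Input: eeaaeeeeeee
Scanning for consecutive runs:
  Group 1: 'e' x 2 (positions 0-1)
  Group 2: 'a' x 2 (positions 2-3)
  Group 3: 'e' x 7 (positions 4-10)
Total groups: 3

3


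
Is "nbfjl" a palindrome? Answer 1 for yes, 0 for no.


Input: nbfjl
Reversed: ljfbn
  Compare pos 0 ('n') with pos 4 ('l'): MISMATCH
  Compare pos 1 ('b') with pos 3 ('j'): MISMATCH
Result: not a palindrome

0


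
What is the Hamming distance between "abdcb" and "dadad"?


Comparing "abdcb" and "dadad" position by position:
  Position 0: 'a' vs 'd' => differ
  Position 1: 'b' vs 'a' => differ
  Position 2: 'd' vs 'd' => same
  Position 3: 'c' vs 'a' => differ
  Position 4: 'b' vs 'd' => differ
Total differences (Hamming distance): 4

4


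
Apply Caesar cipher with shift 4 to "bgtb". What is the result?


Caesar cipher: shift "bgtb" by 4
  'b' (pos 1) + 4 = pos 5 = 'f'
  'g' (pos 6) + 4 = pos 10 = 'k'
  't' (pos 19) + 4 = pos 23 = 'x'
  'b' (pos 1) + 4 = pos 5 = 'f'
Result: fkxf

fkxf


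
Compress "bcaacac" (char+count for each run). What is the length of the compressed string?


Input: bcaacac
Runs:
  'b' x 1 => "b1"
  'c' x 1 => "c1"
  'a' x 2 => "a2"
  'c' x 1 => "c1"
  'a' x 1 => "a1"
  'c' x 1 => "c1"
Compressed: "b1c1a2c1a1c1"
Compressed length: 12

12


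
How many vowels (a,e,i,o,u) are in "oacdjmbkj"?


Input: oacdjmbkj
Checking each character:
  'o' at position 0: vowel (running total: 1)
  'a' at position 1: vowel (running total: 2)
  'c' at position 2: consonant
  'd' at position 3: consonant
  'j' at position 4: consonant
  'm' at position 5: consonant
  'b' at position 6: consonant
  'k' at position 7: consonant
  'j' at position 8: consonant
Total vowels: 2

2


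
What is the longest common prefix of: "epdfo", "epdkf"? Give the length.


Words: epdfo, epdkf
  Position 0: all 'e' => match
  Position 1: all 'p' => match
  Position 2: all 'd' => match
  Position 3: ('f', 'k') => mismatch, stop
LCP = "epd" (length 3)

3


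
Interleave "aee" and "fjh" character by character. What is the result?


Interleaving "aee" and "fjh":
  Position 0: 'a' from first, 'f' from second => "af"
  Position 1: 'e' from first, 'j' from second => "ej"
  Position 2: 'e' from first, 'h' from second => "eh"
Result: afejeh

afejeh


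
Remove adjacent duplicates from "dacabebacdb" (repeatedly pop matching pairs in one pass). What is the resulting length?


Input: dacabebacdb
Stack-based adjacent duplicate removal:
  Read 'd': push. Stack: d
  Read 'a': push. Stack: da
  Read 'c': push. Stack: dac
  Read 'a': push. Stack: daca
  Read 'b': push. Stack: dacab
  Read 'e': push. Stack: dacabe
  Read 'b': push. Stack: dacabeb
  Read 'a': push. Stack: dacabeba
  Read 'c': push. Stack: dacabebac
  Read 'd': push. Stack: dacabebacd
  Read 'b': push. Stack: dacabebacdb
Final stack: "dacabebacdb" (length 11)

11


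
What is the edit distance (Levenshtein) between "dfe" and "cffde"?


Computing edit distance: "dfe" -> "cffde"
DP table:
           c    f    f    d    e
      0    1    2    3    4    5
  d   1    1    2    3    3    4
  f   2    2    1    2    3    4
  e   3    3    2    2    3    3
Edit distance = dp[3][5] = 3

3


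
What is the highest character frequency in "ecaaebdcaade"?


Input: ecaaebdcaade
Character counts:
  'a': 4
  'b': 1
  'c': 2
  'd': 2
  'e': 3
Maximum frequency: 4

4


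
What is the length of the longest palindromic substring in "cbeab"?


Input: "cbeab"
Checking substrings for palindromes:
  No multi-char palindromic substrings found
Longest palindromic substring: "c" with length 1

1


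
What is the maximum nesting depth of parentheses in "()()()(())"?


Input: "()()()(())"
Tracking depth:
  Position 0 '(': depth becomes 1
  Position 1 ')': depth becomes 0
  Position 2 '(': depth becomes 1
  Position 3 ')': depth becomes 0
  Position 4 '(': depth becomes 1
  Position 5 ')': depth becomes 0
  Position 6 '(': depth becomes 1
  Position 7 '(': depth becomes 2
  Position 8 ')': depth becomes 1
  Position 9 ')': depth becomes 0
Maximum depth reached: 2

2


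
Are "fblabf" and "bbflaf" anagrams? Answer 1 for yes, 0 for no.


Strings: "fblabf", "bbflaf"
Sorted first:  abbffl
Sorted second: abbffl
Sorted forms match => anagrams

1


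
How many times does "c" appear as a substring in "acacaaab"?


Searching for "c" in "acacaaab"
Scanning each position:
  Position 0: "a" => no
  Position 1: "c" => MATCH
  Position 2: "a" => no
  Position 3: "c" => MATCH
  Position 4: "a" => no
  Position 5: "a" => no
  Position 6: "a" => no
  Position 7: "b" => no
Total occurrences: 2

2


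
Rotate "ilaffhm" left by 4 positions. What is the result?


Input: "ilaffhm", rotate left by 4
First 4 characters: "ilaf"
Remaining characters: "fhm"
Concatenate remaining + first: "fhm" + "ilaf" = "fhmilaf"

fhmilaf


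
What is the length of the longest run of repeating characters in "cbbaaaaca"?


Input: "cbbaaaaca"
Scanning for longest run:
  Position 1 ('b'): new char, reset run to 1
  Position 2 ('b'): continues run of 'b', length=2
  Position 3 ('a'): new char, reset run to 1
  Position 4 ('a'): continues run of 'a', length=2
  Position 5 ('a'): continues run of 'a', length=3
  Position 6 ('a'): continues run of 'a', length=4
  Position 7 ('c'): new char, reset run to 1
  Position 8 ('a'): new char, reset run to 1
Longest run: 'a' with length 4

4


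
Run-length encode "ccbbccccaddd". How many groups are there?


Input: ccbbccccaddd
Scanning for consecutive runs:
  Group 1: 'c' x 2 (positions 0-1)
  Group 2: 'b' x 2 (positions 2-3)
  Group 3: 'c' x 4 (positions 4-7)
  Group 4: 'a' x 1 (positions 8-8)
  Group 5: 'd' x 3 (positions 9-11)
Total groups: 5

5


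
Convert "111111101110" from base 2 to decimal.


Input: "111111101110" in base 2
Positional expansion:
  Digit '1' (value 1) x 2^11 = 2048
  Digit '1' (value 1) x 2^10 = 1024
  Digit '1' (value 1) x 2^9 = 512
  Digit '1' (value 1) x 2^8 = 256
  Digit '1' (value 1) x 2^7 = 128
  Digit '1' (value 1) x 2^6 = 64
  Digit '1' (value 1) x 2^5 = 32
  Digit '0' (value 0) x 2^4 = 0
  Digit '1' (value 1) x 2^3 = 8
  Digit '1' (value 1) x 2^2 = 4
  Digit '1' (value 1) x 2^1 = 2
  Digit '0' (value 0) x 2^0 = 0
Sum = 4078

4078


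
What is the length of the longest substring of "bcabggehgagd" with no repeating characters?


Input: "bcabggehgagd"
Sliding window (track last position of each char):
  Position 0 ('b'): window [0,0] length 1 -- new best
  Position 1 ('c'): window [0,1] length 2 -- new best
  Position 2 ('a'): window [0,2] length 3 -- new best
  Position 3 ('b'): repeat (last at 0), move window start to 1
  Position 3 ('b'): window [1,3] length 3
  Position 4 ('g'): window [1,4] length 4 -- new best
  Position 5 ('g'): repeat (last at 4), move window start to 5
  Position 5 ('g'): window [5,5] length 1
  Position 6 ('e'): window [5,6] length 2
  Position 7 ('h'): window [5,7] length 3
  Position 8 ('g'): repeat (last at 5), move window start to 6
  Position 8 ('g'): window [6,8] length 3
  Position 9 ('a'): window [6,9] length 4
  Position 10 ('g'): repeat (last at 8), move window start to 9
  Position 10 ('g'): window [9,10] length 2
  Position 11 ('d'): window [9,11] length 3
Longest substring with no repeats: "cabg" with length 4

4


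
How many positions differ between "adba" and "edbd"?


Comparing "adba" and "edbd" position by position:
  Position 0: 'a' vs 'e' => DIFFER
  Position 1: 'd' vs 'd' => same
  Position 2: 'b' vs 'b' => same
  Position 3: 'a' vs 'd' => DIFFER
Positions that differ: 2

2


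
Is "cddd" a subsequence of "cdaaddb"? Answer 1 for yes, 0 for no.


Check if "cddd" is a subsequence of "cdaaddb"
Greedy scan:
  Position 0 ('c'): matches sub[0] = 'c'
  Position 1 ('d'): matches sub[1] = 'd'
  Position 2 ('a'): no match needed
  Position 3 ('a'): no match needed
  Position 4 ('d'): matches sub[2] = 'd'
  Position 5 ('d'): matches sub[3] = 'd'
  Position 6 ('b'): no match needed
All 4 characters matched => is a subsequence

1


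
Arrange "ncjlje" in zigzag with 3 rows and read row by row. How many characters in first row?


Zigzag "ncjlje" into 3 rows:
Placing characters:
  'n' => row 0
  'c' => row 1
  'j' => row 2
  'l' => row 1
  'j' => row 0
  'e' => row 1
Rows:
  Row 0: "nj"
  Row 1: "cle"
  Row 2: "j"
First row length: 2

2


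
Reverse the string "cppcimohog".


Input: cppcimohog
Reading characters right to left:
  Position 9: 'g'
  Position 8: 'o'
  Position 7: 'h'
  Position 6: 'o'
  Position 5: 'm'
  Position 4: 'i'
  Position 3: 'c'
  Position 2: 'p'
  Position 1: 'p'
  Position 0: 'c'
Reversed: gohomicppc

gohomicppc


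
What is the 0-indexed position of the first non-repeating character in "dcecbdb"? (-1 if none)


Input: dcecbdb
Character frequencies:
  'b': 2
  'c': 2
  'd': 2
  'e': 1
Scanning left to right for freq == 1:
  Position 0 ('d'): freq=2, skip
  Position 1 ('c'): freq=2, skip
  Position 2 ('e'): unique! => answer = 2

2


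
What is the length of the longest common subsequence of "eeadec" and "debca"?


LCS of "eeadec" and "debca"
DP table:
           d    e    b    c    a
      0    0    0    0    0    0
  e   0    0    1    1    1    1
  e   0    0    1    1    1    1
  a   0    0    1    1    1    2
  d   0    1    1    1    1    2
  e   0    1    2    2    2    2
  c   0    1    2    2    3    3
LCS length = dp[6][5] = 3

3


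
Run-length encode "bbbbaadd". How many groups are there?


Input: bbbbaadd
Scanning for consecutive runs:
  Group 1: 'b' x 4 (positions 0-3)
  Group 2: 'a' x 2 (positions 4-5)
  Group 3: 'd' x 2 (positions 6-7)
Total groups: 3

3


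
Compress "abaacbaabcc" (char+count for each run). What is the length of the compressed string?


Input: abaacbaabcc
Runs:
  'a' x 1 => "a1"
  'b' x 1 => "b1"
  'a' x 2 => "a2"
  'c' x 1 => "c1"
  'b' x 1 => "b1"
  'a' x 2 => "a2"
  'b' x 1 => "b1"
  'c' x 2 => "c2"
Compressed: "a1b1a2c1b1a2b1c2"
Compressed length: 16

16


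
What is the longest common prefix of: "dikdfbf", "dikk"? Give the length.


Words: dikdfbf, dikk
  Position 0: all 'd' => match
  Position 1: all 'i' => match
  Position 2: all 'k' => match
  Position 3: ('d', 'k') => mismatch, stop
LCP = "dik" (length 3)

3


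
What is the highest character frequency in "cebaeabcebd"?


Input: cebaeabcebd
Character counts:
  'a': 2
  'b': 3
  'c': 2
  'd': 1
  'e': 3
Maximum frequency: 3

3


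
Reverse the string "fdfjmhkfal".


Input: fdfjmhkfal
Reading characters right to left:
  Position 9: 'l'
  Position 8: 'a'
  Position 7: 'f'
  Position 6: 'k'
  Position 5: 'h'
  Position 4: 'm'
  Position 3: 'j'
  Position 2: 'f'
  Position 1: 'd'
  Position 0: 'f'
Reversed: lafkhmjfdf

lafkhmjfdf


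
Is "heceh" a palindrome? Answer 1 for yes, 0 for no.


Input: heceh
Reversed: heceh
  Compare pos 0 ('h') with pos 4 ('h'): match
  Compare pos 1 ('e') with pos 3 ('e'): match
Result: palindrome

1


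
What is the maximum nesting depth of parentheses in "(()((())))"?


Input: "(()((())))"
Tracking depth:
  Position 0 '(': depth becomes 1
  Position 1 '(': depth becomes 2
  Position 2 ')': depth becomes 1
  Position 3 '(': depth becomes 2
  Position 4 '(': depth becomes 3
  Position 5 '(': depth becomes 4
  Position 6 ')': depth becomes 3
  Position 7 ')': depth becomes 2
  Position 8 ')': depth becomes 1
  Position 9 ')': depth becomes 0
Maximum depth reached: 4

4


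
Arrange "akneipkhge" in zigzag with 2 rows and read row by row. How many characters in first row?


Zigzag "akneipkhge" into 2 rows:
Placing characters:
  'a' => row 0
  'k' => row 1
  'n' => row 0
  'e' => row 1
  'i' => row 0
  'p' => row 1
  'k' => row 0
  'h' => row 1
  'g' => row 0
  'e' => row 1
Rows:
  Row 0: "anikg"
  Row 1: "kephe"
First row length: 5

5


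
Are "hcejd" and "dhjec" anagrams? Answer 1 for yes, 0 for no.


Strings: "hcejd", "dhjec"
Sorted first:  cdehj
Sorted second: cdehj
Sorted forms match => anagrams

1


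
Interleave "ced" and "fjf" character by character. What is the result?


Interleaving "ced" and "fjf":
  Position 0: 'c' from first, 'f' from second => "cf"
  Position 1: 'e' from first, 'j' from second => "ej"
  Position 2: 'd' from first, 'f' from second => "df"
Result: cfejdf

cfejdf


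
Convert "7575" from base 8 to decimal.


Input: "7575" in base 8
Positional expansion:
  Digit '7' (value 7) x 8^3 = 3584
  Digit '5' (value 5) x 8^2 = 320
  Digit '7' (value 7) x 8^1 = 56
  Digit '5' (value 5) x 8^0 = 5
Sum = 3965

3965


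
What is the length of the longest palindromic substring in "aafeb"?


Input: "aafeb"
Checking substrings for palindromes:
  [0:2] "aa" (len 2) => palindrome
Longest palindromic substring: "aa" with length 2

2


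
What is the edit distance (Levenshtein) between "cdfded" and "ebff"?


Computing edit distance: "cdfded" -> "ebff"
DP table:
           e    b    f    f
      0    1    2    3    4
  c   1    1    2    3    4
  d   2    2    2    3    4
  f   3    3    3    2    3
  d   4    4    4    3    3
  e   5    4    5    4    4
  d   6    5    5    5    5
Edit distance = dp[6][4] = 5

5


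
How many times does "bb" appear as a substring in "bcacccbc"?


Searching for "bb" in "bcacccbc"
Scanning each position:
  Position 0: "bc" => no
  Position 1: "ca" => no
  Position 2: "ac" => no
  Position 3: "cc" => no
  Position 4: "cc" => no
  Position 5: "cb" => no
  Position 6: "bc" => no
Total occurrences: 0

0


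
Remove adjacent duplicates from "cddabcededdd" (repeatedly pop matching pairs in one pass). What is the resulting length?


Input: cddabcededdd
Stack-based adjacent duplicate removal:
  Read 'c': push. Stack: c
  Read 'd': push. Stack: cd
  Read 'd': matches stack top 'd' => pop. Stack: c
  Read 'a': push. Stack: ca
  Read 'b': push. Stack: cab
  Read 'c': push. Stack: cabc
  Read 'e': push. Stack: cabce
  Read 'd': push. Stack: cabced
  Read 'e': push. Stack: cabcede
  Read 'd': push. Stack: cabceded
  Read 'd': matches stack top 'd' => pop. Stack: cabcede
  Read 'd': push. Stack: cabceded
Final stack: "cabceded" (length 8)

8


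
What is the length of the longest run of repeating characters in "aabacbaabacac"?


Input: "aabacbaabacac"
Scanning for longest run:
  Position 1 ('a'): continues run of 'a', length=2
  Position 2 ('b'): new char, reset run to 1
  Position 3 ('a'): new char, reset run to 1
  Position 4 ('c'): new char, reset run to 1
  Position 5 ('b'): new char, reset run to 1
  Position 6 ('a'): new char, reset run to 1
  Position 7 ('a'): continues run of 'a', length=2
  Position 8 ('b'): new char, reset run to 1
  Position 9 ('a'): new char, reset run to 1
  Position 10 ('c'): new char, reset run to 1
  Position 11 ('a'): new char, reset run to 1
  Position 12 ('c'): new char, reset run to 1
Longest run: 'a' with length 2

2


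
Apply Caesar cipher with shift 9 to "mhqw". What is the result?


Caesar cipher: shift "mhqw" by 9
  'm' (pos 12) + 9 = pos 21 = 'v'
  'h' (pos 7) + 9 = pos 16 = 'q'
  'q' (pos 16) + 9 = pos 25 = 'z'
  'w' (pos 22) + 9 = pos 5 = 'f'
Result: vqzf

vqzf


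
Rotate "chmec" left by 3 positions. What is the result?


Input: "chmec", rotate left by 3
First 3 characters: "chm"
Remaining characters: "ec"
Concatenate remaining + first: "ec" + "chm" = "ecchm"

ecchm


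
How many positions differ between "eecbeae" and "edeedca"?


Comparing "eecbeae" and "edeedca" position by position:
  Position 0: 'e' vs 'e' => same
  Position 1: 'e' vs 'd' => DIFFER
  Position 2: 'c' vs 'e' => DIFFER
  Position 3: 'b' vs 'e' => DIFFER
  Position 4: 'e' vs 'd' => DIFFER
  Position 5: 'a' vs 'c' => DIFFER
  Position 6: 'e' vs 'a' => DIFFER
Positions that differ: 6

6


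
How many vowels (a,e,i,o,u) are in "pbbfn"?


Input: pbbfn
Checking each character:
  'p' at position 0: consonant
  'b' at position 1: consonant
  'b' at position 2: consonant
  'f' at position 3: consonant
  'n' at position 4: consonant
Total vowels: 0

0


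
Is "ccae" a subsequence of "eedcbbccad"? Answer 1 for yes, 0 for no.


Check if "ccae" is a subsequence of "eedcbbccad"
Greedy scan:
  Position 0 ('e'): no match needed
  Position 1 ('e'): no match needed
  Position 2 ('d'): no match needed
  Position 3 ('c'): matches sub[0] = 'c'
  Position 4 ('b'): no match needed
  Position 5 ('b'): no match needed
  Position 6 ('c'): matches sub[1] = 'c'
  Position 7 ('c'): no match needed
  Position 8 ('a'): matches sub[2] = 'a'
  Position 9 ('d'): no match needed
Only matched 3/4 characters => not a subsequence

0


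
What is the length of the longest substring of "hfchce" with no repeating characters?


Input: "hfchce"
Sliding window (track last position of each char):
  Position 0 ('h'): window [0,0] length 1 -- new best
  Position 1 ('f'): window [0,1] length 2 -- new best
  Position 2 ('c'): window [0,2] length 3 -- new best
  Position 3 ('h'): repeat (last at 0), move window start to 1
  Position 3 ('h'): window [1,3] length 3
  Position 4 ('c'): repeat (last at 2), move window start to 3
  Position 4 ('c'): window [3,4] length 2
  Position 5 ('e'): window [3,5] length 3
Longest substring with no repeats: "hfc" with length 3

3


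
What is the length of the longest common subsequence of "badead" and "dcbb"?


LCS of "badead" and "dcbb"
DP table:
           d    c    b    b
      0    0    0    0    0
  b   0    0    0    1    1
  a   0    0    0    1    1
  d   0    1    1    1    1
  e   0    1    1    1    1
  a   0    1    1    1    1
  d   0    1    1    1    1
LCS length = dp[6][4] = 1

1


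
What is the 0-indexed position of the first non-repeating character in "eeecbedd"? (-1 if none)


Input: eeecbedd
Character frequencies:
  'b': 1
  'c': 1
  'd': 2
  'e': 4
Scanning left to right for freq == 1:
  Position 0 ('e'): freq=4, skip
  Position 1 ('e'): freq=4, skip
  Position 2 ('e'): freq=4, skip
  Position 3 ('c'): unique! => answer = 3

3


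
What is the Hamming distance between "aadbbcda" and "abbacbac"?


Comparing "aadbbcda" and "abbacbac" position by position:
  Position 0: 'a' vs 'a' => same
  Position 1: 'a' vs 'b' => differ
  Position 2: 'd' vs 'b' => differ
  Position 3: 'b' vs 'a' => differ
  Position 4: 'b' vs 'c' => differ
  Position 5: 'c' vs 'b' => differ
  Position 6: 'd' vs 'a' => differ
  Position 7: 'a' vs 'c' => differ
Total differences (Hamming distance): 7

7


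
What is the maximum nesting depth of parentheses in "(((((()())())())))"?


Input: "(((((()())())())))"
Tracking depth:
  Position 0 '(': depth becomes 1
  Position 1 '(': depth becomes 2
  Position 2 '(': depth becomes 3
  Position 3 '(': depth becomes 4
  Position 4 '(': depth becomes 5
  Position 5 '(': depth becomes 6
  Position 6 ')': depth becomes 5
  Position 7 '(': depth becomes 6
  Position 8 ')': depth becomes 5
  Position 9 ')': depth becomes 4
  Position 10 '(': depth becomes 5
  Position 11 ')': depth becomes 4
  Position 12 ')': depth becomes 3
  Position 13 '(': depth becomes 4
  Position 14 ')': depth becomes 3
  Position 15 ')': depth becomes 2
  Position 16 ')': depth becomes 1
  Position 17 ')': depth becomes 0
Maximum depth reached: 6

6


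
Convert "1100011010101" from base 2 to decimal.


Input: "1100011010101" in base 2
Positional expansion:
  Digit '1' (value 1) x 2^12 = 4096
  Digit '1' (value 1) x 2^11 = 2048
  Digit '0' (value 0) x 2^10 = 0
  Digit '0' (value 0) x 2^9 = 0
  Digit '0' (value 0) x 2^8 = 0
  Digit '1' (value 1) x 2^7 = 128
  Digit '1' (value 1) x 2^6 = 64
  Digit '0' (value 0) x 2^5 = 0
  Digit '1' (value 1) x 2^4 = 16
  Digit '0' (value 0) x 2^3 = 0
  Digit '1' (value 1) x 2^2 = 4
  Digit '0' (value 0) x 2^1 = 0
  Digit '1' (value 1) x 2^0 = 1
Sum = 6357

6357


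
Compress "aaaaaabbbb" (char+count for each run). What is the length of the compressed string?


Input: aaaaaabbbb
Runs:
  'a' x 6 => "a6"
  'b' x 4 => "b4"
Compressed: "a6b4"
Compressed length: 4

4
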